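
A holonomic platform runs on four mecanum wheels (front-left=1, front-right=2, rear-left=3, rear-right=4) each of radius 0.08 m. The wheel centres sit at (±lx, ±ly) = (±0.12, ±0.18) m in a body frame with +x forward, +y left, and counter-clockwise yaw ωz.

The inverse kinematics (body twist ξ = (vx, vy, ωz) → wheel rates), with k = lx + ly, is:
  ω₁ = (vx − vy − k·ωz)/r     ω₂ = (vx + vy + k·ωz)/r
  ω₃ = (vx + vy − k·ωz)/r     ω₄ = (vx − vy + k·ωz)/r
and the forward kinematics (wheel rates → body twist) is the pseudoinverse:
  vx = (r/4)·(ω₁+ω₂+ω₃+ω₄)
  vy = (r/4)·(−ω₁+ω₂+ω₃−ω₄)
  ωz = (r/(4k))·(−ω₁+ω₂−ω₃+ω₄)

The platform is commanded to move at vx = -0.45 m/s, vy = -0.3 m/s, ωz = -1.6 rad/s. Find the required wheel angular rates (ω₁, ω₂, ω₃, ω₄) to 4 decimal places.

k = lx + ly = 0.12 + 0.18 = 0.3000;  k·ωz = 0.3000·-1.6 = -0.4800
ω₁ (FL) = (vx − vy − k·ωz)/r = 0.3300/0.08 = 4.1250
ω₂ (FR) = (vx + vy + k·ωz)/r = -1.2300/0.08 = -15.3750
ω₃ (RL) = (vx + vy − k·ωz)/r = -0.2700/0.08 = -3.3750
ω₄ (RR) = (vx − vy + k·ωz)/r = -0.6300/0.08 = -7.8750

(4.1250, -15.3750, -3.3750, -7.8750)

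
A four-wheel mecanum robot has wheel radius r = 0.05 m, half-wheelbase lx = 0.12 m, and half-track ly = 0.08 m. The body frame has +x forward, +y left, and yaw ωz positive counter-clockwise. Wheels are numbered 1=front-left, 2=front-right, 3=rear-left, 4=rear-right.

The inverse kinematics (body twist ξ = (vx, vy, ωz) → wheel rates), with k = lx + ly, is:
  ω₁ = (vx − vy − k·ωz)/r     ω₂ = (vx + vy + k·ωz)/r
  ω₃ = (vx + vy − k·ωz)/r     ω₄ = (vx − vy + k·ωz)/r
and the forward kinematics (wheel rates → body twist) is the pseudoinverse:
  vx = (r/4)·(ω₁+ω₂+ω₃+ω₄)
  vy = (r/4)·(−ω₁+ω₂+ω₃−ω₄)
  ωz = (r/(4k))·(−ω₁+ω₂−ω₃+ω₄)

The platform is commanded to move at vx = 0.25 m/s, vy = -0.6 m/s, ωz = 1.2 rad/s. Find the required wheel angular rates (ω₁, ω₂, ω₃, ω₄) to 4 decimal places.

(12.2000, -2.2000, -11.8000, 21.8000)

k = lx + ly = 0.12 + 0.08 = 0.2000;  k·ωz = 0.2000·1.2 = 0.2400
ω₁ (FL) = (vx − vy − k·ωz)/r = 0.6100/0.05 = 12.2000
ω₂ (FR) = (vx + vy + k·ωz)/r = -0.1100/0.05 = -2.2000
ω₃ (RL) = (vx + vy − k·ωz)/r = -0.5900/0.05 = -11.8000
ω₄ (RR) = (vx − vy + k·ωz)/r = 1.0900/0.05 = 21.8000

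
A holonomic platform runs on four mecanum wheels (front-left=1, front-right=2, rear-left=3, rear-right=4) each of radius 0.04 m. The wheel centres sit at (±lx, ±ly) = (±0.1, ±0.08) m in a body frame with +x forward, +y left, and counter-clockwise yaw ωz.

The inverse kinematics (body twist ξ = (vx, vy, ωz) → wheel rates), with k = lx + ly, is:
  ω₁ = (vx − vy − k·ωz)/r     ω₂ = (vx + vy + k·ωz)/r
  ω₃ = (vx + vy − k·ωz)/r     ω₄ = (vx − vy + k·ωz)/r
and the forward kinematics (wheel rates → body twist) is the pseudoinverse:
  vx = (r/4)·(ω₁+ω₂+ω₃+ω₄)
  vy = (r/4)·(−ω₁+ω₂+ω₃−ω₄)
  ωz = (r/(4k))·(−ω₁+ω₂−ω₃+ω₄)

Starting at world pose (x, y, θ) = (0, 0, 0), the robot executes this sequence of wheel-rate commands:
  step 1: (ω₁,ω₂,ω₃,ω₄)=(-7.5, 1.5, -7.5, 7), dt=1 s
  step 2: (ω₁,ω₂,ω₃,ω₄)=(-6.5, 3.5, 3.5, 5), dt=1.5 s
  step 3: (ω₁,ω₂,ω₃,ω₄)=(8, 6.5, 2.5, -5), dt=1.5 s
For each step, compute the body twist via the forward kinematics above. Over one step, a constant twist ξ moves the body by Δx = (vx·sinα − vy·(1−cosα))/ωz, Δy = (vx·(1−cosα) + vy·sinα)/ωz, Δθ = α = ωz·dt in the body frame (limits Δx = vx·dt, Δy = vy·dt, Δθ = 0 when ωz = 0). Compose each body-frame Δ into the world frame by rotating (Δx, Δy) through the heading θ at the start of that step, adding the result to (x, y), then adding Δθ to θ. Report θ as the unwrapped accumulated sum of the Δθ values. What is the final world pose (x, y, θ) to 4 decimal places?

(-0.2922, 0.1136, 1.5139)

step 1: ξ=(vx,vy,ωz)=(-0.0650, -0.0550, 1.3056), dt=1.0 → body Δ=(-0.0170, -0.0774, 1.3056) → world pose (-0.0170, -0.0774, 1.3056)
step 2: ξ=(vx,vy,ωz)=(0.0550, 0.0850, 0.6389), dt=1.5 → body Δ=(0.0139, 0.1455, 0.9583) → world pose (-0.1537, -0.0259, 2.2639)
step 3: ξ=(vx,vy,ωz)=(0.1200, 0.0600, -0.5000), dt=1.5 → body Δ=(0.1958, 0.0174, -0.7500) → world pose (-0.2922, 0.1136, 1.5139)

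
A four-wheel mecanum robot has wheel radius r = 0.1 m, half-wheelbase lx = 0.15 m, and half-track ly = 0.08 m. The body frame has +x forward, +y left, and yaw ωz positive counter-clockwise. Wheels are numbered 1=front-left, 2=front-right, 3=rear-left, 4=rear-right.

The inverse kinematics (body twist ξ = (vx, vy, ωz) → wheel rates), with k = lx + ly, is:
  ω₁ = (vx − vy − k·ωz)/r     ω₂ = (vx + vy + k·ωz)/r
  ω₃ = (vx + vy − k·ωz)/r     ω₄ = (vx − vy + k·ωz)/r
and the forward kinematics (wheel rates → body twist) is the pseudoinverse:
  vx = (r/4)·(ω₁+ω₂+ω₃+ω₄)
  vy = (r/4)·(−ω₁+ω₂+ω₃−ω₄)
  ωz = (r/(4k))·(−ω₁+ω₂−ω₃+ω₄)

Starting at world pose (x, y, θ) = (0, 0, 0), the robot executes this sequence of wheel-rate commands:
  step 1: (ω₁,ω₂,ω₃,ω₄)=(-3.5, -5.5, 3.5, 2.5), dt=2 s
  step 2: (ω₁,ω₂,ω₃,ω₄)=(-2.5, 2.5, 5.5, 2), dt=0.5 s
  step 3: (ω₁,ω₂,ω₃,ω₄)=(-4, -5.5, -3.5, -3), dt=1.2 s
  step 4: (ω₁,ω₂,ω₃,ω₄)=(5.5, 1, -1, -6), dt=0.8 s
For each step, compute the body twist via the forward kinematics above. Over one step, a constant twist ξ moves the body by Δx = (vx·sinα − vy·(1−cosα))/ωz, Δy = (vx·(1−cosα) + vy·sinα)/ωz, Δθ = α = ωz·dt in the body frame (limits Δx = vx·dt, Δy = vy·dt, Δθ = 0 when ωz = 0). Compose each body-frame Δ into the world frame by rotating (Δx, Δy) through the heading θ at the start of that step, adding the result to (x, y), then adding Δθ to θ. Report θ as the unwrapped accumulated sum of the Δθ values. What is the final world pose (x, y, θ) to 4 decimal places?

step 1: ξ=(vx,vy,ωz)=(-0.0750, -0.0250, -0.3261), dt=2.0 → body Δ=(-0.1553, 0.0007, -0.6522) → world pose (-0.1553, 0.0007, -0.6522)
step 2: ξ=(vx,vy,ωz)=(0.1875, 0.2125, 0.1630), dt=0.5 → body Δ=(0.0893, 0.1100, 0.0815) → world pose (-0.0176, 0.0339, -0.5707)
step 3: ξ=(vx,vy,ωz)=(-0.4000, -0.0500, -0.1087), dt=1.2 → body Δ=(-0.4825, -0.0286, -0.1304) → world pose (-0.4391, 0.2705, -0.7011)
step 4: ξ=(vx,vy,ωz)=(-0.0125, 0.0125, -1.0326), dt=0.8 → body Δ=(-0.0050, 0.0128, -0.8261) → world pose (-0.4347, 0.2835, -1.5272)

(-0.4347, 0.2835, -1.5272)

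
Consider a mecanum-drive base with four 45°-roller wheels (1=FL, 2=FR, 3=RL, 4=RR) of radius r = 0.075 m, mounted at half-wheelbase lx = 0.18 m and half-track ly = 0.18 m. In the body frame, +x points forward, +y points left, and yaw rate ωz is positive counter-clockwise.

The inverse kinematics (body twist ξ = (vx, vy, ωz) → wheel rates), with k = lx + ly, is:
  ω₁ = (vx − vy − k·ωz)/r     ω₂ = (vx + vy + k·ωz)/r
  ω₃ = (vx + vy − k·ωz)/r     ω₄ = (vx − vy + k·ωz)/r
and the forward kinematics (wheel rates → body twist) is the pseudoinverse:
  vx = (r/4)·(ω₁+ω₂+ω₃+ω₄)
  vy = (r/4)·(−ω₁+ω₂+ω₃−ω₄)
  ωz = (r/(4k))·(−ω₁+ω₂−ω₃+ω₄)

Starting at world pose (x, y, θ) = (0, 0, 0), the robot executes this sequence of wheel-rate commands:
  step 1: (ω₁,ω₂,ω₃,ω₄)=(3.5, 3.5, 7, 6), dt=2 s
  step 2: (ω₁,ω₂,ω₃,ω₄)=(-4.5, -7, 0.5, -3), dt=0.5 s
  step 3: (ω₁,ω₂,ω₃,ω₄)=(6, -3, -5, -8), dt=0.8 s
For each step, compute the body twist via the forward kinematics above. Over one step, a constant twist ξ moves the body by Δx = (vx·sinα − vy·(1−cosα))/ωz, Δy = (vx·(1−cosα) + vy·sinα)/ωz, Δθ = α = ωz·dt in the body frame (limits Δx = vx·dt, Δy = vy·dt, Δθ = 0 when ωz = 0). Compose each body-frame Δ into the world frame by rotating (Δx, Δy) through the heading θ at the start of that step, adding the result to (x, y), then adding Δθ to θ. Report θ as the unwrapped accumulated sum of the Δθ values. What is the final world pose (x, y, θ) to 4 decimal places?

step 1: ξ=(vx,vy,ωz)=(0.3750, 0.0188, -0.0521), dt=2.0 → body Δ=(0.7506, -0.0016, -0.1042) → world pose (0.7506, -0.0016, -0.1042)
step 2: ξ=(vx,vy,ωz)=(-0.2625, 0.0187, -0.3125), dt=0.5 → body Δ=(-0.1300, 0.0196, -0.1563) → world pose (0.6233, 0.0314, -0.2604)
step 3: ξ=(vx,vy,ωz)=(-0.1875, -0.1125, -0.6250), dt=0.8 → body Δ=(-0.1659, -0.0496, -0.5000) → world pose (0.4503, 0.0262, -0.7604)

(0.4503, 0.0262, -0.7604)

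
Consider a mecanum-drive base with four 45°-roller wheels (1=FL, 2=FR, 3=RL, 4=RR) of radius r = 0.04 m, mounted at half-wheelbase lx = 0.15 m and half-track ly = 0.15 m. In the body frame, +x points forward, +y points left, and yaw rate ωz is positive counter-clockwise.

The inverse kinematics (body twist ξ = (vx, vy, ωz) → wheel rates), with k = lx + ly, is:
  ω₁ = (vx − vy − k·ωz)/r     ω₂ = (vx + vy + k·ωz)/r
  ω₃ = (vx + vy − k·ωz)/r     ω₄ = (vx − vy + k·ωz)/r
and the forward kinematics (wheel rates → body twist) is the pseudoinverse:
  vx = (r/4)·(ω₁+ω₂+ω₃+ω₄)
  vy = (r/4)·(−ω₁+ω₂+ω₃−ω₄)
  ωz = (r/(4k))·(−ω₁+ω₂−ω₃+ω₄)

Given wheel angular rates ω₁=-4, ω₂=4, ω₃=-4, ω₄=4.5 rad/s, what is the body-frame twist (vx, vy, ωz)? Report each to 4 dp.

k = lx + ly = 0.15 + 0.15 = 0.3000
ω₁+ω₂+ω₃+ω₄ = 0.5000  →  vx = (0.04/4)·0.5000 = 0.0050
−ω₁+ω₂+ω₃−ω₄ = -0.5000  →  vy = (0.04/4)·-0.5000 = -0.0050
−ω₁+ω₂−ω₃+ω₄ = 16.5000  →  ωz = (0.04/1.2000)·16.5000 = 0.5500

(0.0050, -0.0050, 0.5500)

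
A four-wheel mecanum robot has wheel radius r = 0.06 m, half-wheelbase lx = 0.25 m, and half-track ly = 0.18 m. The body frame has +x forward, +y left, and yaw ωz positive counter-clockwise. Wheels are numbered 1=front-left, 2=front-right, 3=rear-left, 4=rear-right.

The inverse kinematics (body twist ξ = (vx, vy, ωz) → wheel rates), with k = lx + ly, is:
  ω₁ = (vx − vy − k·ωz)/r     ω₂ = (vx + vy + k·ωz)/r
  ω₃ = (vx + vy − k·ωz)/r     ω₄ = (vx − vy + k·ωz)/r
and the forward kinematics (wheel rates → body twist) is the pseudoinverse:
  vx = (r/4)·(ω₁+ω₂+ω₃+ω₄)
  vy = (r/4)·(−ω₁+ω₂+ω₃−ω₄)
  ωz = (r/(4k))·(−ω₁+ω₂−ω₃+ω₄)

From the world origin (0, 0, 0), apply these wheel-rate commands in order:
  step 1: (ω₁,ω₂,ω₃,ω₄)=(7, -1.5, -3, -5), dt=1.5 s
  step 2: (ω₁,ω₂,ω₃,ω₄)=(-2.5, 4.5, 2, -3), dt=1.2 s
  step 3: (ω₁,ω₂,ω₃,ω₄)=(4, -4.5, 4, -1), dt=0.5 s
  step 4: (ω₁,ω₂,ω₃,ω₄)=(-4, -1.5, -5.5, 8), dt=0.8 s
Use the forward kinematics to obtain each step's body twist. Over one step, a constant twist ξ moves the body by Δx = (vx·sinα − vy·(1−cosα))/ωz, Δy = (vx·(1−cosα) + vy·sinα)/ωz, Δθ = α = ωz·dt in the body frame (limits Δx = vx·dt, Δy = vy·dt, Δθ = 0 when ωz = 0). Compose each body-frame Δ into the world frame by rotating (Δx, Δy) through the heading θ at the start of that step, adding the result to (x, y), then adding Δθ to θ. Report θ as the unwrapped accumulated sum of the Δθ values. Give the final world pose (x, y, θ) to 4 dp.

step 1: ξ=(vx,vy,ωz)=(-0.0375, -0.0975, -0.3663), dt=1.5 → body Δ=(-0.0926, -0.1239, -0.5494) → world pose (-0.0926, -0.1239, -0.5494)
step 2: ξ=(vx,vy,ωz)=(0.0150, 0.1800, 0.0698), dt=1.2 → body Δ=(0.0089, 0.2165, 0.0837) → world pose (0.0280, 0.0560, -0.4657)
step 3: ξ=(vx,vy,ωz)=(0.0375, -0.0525, -0.4709), dt=0.5 → body Δ=(0.0155, -0.0282, -0.2355) → world pose (0.0292, 0.0239, -0.7012)
step 4: ξ=(vx,vy,ωz)=(-0.0450, -0.1650, 0.5581), dt=0.8 → body Δ=(-0.0058, -0.1356, 0.4465) → world pose (-0.0627, -0.0759, -0.2547)

(-0.0627, -0.0759, -0.2547)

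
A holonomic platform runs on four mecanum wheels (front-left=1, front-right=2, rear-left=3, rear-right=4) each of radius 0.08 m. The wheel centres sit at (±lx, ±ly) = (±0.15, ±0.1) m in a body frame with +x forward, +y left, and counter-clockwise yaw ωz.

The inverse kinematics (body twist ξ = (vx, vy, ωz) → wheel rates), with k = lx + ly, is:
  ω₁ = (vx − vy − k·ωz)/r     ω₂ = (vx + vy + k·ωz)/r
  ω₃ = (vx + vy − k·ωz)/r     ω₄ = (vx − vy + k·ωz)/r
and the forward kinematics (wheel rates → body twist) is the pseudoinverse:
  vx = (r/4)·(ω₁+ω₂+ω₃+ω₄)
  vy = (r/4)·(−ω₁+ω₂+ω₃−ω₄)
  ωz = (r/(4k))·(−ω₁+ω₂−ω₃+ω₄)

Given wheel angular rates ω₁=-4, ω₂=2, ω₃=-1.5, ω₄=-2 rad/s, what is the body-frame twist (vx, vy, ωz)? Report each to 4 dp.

k = lx + ly = 0.15 + 0.1 = 0.2500
ω₁+ω₂+ω₃+ω₄ = -5.5000  →  vx = (0.08/4)·-5.5000 = -0.1100
−ω₁+ω₂+ω₃−ω₄ = 6.5000  →  vy = (0.08/4)·6.5000 = 0.1300
−ω₁+ω₂−ω₃+ω₄ = 5.5000  →  ωz = (0.08/1.0000)·5.5000 = 0.4400

(-0.1100, 0.1300, 0.4400)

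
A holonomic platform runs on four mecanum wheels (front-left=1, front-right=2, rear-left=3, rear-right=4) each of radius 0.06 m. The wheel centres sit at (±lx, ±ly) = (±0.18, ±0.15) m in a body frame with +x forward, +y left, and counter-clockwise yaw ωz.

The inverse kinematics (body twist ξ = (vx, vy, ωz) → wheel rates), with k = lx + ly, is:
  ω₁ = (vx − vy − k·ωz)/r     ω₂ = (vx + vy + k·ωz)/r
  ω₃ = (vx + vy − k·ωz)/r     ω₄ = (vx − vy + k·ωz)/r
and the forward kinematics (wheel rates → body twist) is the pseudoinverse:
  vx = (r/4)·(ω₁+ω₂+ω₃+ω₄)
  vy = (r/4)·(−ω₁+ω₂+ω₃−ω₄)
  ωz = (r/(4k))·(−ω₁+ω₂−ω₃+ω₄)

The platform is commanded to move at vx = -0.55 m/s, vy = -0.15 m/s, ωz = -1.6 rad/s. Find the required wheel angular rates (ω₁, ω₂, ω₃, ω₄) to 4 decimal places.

(2.1333, -20.4667, -2.8667, -15.4667)

k = lx + ly = 0.18 + 0.15 = 0.3300;  k·ωz = 0.3300·-1.6 = -0.5280
ω₁ (FL) = (vx − vy − k·ωz)/r = 0.1280/0.06 = 2.1333
ω₂ (FR) = (vx + vy + k·ωz)/r = -1.2280/0.06 = -20.4667
ω₃ (RL) = (vx + vy − k·ωz)/r = -0.1720/0.06 = -2.8667
ω₄ (RR) = (vx − vy + k·ωz)/r = -0.9280/0.06 = -15.4667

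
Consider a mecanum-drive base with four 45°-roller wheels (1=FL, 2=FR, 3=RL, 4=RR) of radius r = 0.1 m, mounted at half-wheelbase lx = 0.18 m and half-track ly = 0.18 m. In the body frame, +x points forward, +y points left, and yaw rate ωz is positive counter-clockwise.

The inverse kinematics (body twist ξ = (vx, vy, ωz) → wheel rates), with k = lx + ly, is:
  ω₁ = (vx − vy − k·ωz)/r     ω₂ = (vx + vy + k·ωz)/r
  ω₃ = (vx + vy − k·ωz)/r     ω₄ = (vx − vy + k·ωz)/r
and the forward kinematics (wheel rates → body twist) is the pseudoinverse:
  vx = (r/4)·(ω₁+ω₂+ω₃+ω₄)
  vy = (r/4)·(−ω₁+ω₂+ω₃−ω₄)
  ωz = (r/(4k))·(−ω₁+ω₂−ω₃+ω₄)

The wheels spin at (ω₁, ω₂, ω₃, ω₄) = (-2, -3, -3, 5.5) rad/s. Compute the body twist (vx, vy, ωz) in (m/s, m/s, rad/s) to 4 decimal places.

(-0.0625, -0.2375, 0.5208)

k = lx + ly = 0.18 + 0.18 = 0.3600
ω₁+ω₂+ω₃+ω₄ = -2.5000  →  vx = (0.1/4)·-2.5000 = -0.0625
−ω₁+ω₂+ω₃−ω₄ = -9.5000  →  vy = (0.1/4)·-9.5000 = -0.2375
−ω₁+ω₂−ω₃+ω₄ = 7.5000  →  ωz = (0.1/1.4400)·7.5000 = 0.5208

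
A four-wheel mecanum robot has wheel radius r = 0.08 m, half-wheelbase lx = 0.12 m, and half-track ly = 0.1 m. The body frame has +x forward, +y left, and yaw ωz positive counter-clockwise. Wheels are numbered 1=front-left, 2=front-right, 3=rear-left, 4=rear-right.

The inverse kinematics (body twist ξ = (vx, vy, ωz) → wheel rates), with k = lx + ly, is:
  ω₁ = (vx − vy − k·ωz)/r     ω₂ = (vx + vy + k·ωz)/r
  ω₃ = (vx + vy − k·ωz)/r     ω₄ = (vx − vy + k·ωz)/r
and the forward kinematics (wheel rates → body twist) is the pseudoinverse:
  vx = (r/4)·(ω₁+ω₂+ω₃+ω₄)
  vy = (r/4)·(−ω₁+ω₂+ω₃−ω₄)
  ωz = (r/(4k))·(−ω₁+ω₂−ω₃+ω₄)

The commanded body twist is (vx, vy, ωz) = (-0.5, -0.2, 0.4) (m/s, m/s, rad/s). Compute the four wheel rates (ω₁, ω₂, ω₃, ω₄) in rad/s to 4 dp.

k = lx + ly = 0.12 + 0.1 = 0.2200;  k·ωz = 0.2200·0.4 = 0.0880
ω₁ (FL) = (vx − vy − k·ωz)/r = -0.3880/0.08 = -4.8500
ω₂ (FR) = (vx + vy + k·ωz)/r = -0.6120/0.08 = -7.6500
ω₃ (RL) = (vx + vy − k·ωz)/r = -0.7880/0.08 = -9.8500
ω₄ (RR) = (vx − vy + k·ωz)/r = -0.2120/0.08 = -2.6500

(-4.8500, -7.6500, -9.8500, -2.6500)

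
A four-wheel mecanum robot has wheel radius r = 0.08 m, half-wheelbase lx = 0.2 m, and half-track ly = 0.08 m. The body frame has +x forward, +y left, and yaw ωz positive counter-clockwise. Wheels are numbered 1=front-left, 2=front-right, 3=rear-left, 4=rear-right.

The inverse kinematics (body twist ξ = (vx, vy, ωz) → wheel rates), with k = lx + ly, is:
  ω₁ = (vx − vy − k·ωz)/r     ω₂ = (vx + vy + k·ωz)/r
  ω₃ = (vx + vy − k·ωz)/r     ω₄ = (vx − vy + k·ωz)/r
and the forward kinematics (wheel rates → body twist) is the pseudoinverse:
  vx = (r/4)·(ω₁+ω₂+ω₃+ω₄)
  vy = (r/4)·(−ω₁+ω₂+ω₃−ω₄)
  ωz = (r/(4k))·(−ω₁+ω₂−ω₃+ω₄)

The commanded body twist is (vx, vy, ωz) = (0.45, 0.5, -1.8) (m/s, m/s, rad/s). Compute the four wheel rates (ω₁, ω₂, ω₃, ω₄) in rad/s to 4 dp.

(5.6750, 5.5750, 18.1750, -6.9250)

k = lx + ly = 0.2 + 0.08 = 0.2800;  k·ωz = 0.2800·-1.8 = -0.5040
ω₁ (FL) = (vx − vy − k·ωz)/r = 0.4540/0.08 = 5.6750
ω₂ (FR) = (vx + vy + k·ωz)/r = 0.4460/0.08 = 5.5750
ω₃ (RL) = (vx + vy − k·ωz)/r = 1.4540/0.08 = 18.1750
ω₄ (RR) = (vx − vy + k·ωz)/r = -0.5540/0.08 = -6.9250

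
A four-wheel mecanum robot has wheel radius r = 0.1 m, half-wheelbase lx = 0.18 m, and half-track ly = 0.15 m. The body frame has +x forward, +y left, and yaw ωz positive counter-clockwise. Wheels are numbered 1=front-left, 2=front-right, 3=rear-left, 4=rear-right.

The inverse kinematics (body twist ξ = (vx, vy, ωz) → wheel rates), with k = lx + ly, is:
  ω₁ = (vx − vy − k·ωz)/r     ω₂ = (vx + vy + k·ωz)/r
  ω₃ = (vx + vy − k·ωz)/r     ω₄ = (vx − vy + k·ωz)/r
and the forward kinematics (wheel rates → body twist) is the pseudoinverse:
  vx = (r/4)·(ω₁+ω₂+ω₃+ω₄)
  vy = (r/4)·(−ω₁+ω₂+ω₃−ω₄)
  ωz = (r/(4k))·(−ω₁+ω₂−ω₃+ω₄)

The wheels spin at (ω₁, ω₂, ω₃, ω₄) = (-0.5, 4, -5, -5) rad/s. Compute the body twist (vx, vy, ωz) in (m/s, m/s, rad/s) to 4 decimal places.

(-0.1625, 0.1125, 0.3409)

k = lx + ly = 0.18 + 0.15 = 0.3300
ω₁+ω₂+ω₃+ω₄ = -6.5000  →  vx = (0.1/4)·-6.5000 = -0.1625
−ω₁+ω₂+ω₃−ω₄ = 4.5000  →  vy = (0.1/4)·4.5000 = 0.1125
−ω₁+ω₂−ω₃+ω₄ = 4.5000  →  ωz = (0.1/1.3200)·4.5000 = 0.3409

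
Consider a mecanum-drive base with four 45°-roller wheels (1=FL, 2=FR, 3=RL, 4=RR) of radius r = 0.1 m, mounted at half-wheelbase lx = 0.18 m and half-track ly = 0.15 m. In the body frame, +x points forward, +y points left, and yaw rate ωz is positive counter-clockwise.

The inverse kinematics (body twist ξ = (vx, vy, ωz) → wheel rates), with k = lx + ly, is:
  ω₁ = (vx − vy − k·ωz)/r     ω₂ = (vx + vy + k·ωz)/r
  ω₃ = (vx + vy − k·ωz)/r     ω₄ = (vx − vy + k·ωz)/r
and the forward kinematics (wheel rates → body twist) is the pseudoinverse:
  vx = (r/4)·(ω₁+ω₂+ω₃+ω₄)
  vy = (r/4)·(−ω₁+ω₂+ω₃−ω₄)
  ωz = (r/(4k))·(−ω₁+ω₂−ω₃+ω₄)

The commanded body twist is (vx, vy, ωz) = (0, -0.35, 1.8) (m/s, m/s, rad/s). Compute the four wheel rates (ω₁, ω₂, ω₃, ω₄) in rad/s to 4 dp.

k = lx + ly = 0.18 + 0.15 = 0.3300;  k·ωz = 0.3300·1.8 = 0.5940
ω₁ (FL) = (vx − vy − k·ωz)/r = -0.2440/0.1 = -2.4400
ω₂ (FR) = (vx + vy + k·ωz)/r = 0.2440/0.1 = 2.4400
ω₃ (RL) = (vx + vy − k·ωz)/r = -0.9440/0.1 = -9.4400
ω₄ (RR) = (vx − vy + k·ωz)/r = 0.9440/0.1 = 9.4400

(-2.4400, 2.4400, -9.4400, 9.4400)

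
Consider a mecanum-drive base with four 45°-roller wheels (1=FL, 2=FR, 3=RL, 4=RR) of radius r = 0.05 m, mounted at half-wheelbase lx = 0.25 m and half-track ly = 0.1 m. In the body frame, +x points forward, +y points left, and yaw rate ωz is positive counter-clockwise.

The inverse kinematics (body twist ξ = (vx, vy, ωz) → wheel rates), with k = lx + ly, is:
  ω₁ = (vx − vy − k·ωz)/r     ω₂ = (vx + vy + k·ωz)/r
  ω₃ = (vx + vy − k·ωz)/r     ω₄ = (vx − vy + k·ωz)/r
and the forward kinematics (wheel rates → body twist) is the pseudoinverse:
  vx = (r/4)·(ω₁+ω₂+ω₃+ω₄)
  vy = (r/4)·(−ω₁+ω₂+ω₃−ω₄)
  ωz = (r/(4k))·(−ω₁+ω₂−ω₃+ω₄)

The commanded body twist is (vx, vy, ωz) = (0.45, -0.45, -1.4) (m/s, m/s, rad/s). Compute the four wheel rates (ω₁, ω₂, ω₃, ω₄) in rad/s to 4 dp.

(27.8000, -9.8000, 9.8000, 8.2000)

k = lx + ly = 0.25 + 0.1 = 0.3500;  k·ωz = 0.3500·-1.4 = -0.4900
ω₁ (FL) = (vx − vy − k·ωz)/r = 1.3900/0.05 = 27.8000
ω₂ (FR) = (vx + vy + k·ωz)/r = -0.4900/0.05 = -9.8000
ω₃ (RL) = (vx + vy − k·ωz)/r = 0.4900/0.05 = 9.8000
ω₄ (RR) = (vx − vy + k·ωz)/r = 0.4100/0.05 = 8.2000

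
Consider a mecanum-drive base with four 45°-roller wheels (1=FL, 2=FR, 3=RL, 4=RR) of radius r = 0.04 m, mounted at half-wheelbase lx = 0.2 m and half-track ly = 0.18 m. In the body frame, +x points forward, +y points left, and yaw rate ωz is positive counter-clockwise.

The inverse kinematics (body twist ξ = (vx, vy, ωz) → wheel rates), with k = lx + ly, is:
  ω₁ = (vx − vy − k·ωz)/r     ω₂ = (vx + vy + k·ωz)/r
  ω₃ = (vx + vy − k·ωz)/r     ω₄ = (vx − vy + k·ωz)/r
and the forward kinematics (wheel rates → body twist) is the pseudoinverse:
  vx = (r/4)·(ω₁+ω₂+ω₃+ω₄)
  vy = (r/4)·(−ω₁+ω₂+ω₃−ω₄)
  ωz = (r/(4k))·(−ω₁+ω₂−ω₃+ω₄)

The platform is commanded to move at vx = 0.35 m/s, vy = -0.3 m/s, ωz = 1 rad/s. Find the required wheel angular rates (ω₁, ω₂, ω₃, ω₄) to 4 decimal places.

(6.7500, 10.7500, -8.2500, 25.7500)

k = lx + ly = 0.2 + 0.18 = 0.3800;  k·ωz = 0.3800·1 = 0.3800
ω₁ (FL) = (vx − vy − k·ωz)/r = 0.2700/0.04 = 6.7500
ω₂ (FR) = (vx + vy + k·ωz)/r = 0.4300/0.04 = 10.7500
ω₃ (RL) = (vx + vy − k·ωz)/r = -0.3300/0.04 = -8.2500
ω₄ (RR) = (vx − vy + k·ωz)/r = 1.0300/0.04 = 25.7500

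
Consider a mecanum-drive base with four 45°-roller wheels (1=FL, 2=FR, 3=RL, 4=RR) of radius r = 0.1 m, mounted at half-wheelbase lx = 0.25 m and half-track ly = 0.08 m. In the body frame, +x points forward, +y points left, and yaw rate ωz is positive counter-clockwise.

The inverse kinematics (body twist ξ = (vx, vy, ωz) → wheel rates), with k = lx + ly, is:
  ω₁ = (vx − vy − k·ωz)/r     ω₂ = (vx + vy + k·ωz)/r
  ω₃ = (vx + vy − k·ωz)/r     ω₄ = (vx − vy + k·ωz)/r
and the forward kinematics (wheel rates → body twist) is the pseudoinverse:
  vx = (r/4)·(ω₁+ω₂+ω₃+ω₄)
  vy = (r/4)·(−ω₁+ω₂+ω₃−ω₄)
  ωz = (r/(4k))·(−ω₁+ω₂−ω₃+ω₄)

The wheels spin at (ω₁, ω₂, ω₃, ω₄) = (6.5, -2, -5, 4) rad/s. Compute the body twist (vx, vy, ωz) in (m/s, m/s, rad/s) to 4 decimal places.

(0.0875, -0.4375, 0.0379)

k = lx + ly = 0.25 + 0.08 = 0.3300
ω₁+ω₂+ω₃+ω₄ = 3.5000  →  vx = (0.1/4)·3.5000 = 0.0875
−ω₁+ω₂+ω₃−ω₄ = -17.5000  →  vy = (0.1/4)·-17.5000 = -0.4375
−ω₁+ω₂−ω₃+ω₄ = 0.5000  →  ωz = (0.1/1.3200)·0.5000 = 0.0379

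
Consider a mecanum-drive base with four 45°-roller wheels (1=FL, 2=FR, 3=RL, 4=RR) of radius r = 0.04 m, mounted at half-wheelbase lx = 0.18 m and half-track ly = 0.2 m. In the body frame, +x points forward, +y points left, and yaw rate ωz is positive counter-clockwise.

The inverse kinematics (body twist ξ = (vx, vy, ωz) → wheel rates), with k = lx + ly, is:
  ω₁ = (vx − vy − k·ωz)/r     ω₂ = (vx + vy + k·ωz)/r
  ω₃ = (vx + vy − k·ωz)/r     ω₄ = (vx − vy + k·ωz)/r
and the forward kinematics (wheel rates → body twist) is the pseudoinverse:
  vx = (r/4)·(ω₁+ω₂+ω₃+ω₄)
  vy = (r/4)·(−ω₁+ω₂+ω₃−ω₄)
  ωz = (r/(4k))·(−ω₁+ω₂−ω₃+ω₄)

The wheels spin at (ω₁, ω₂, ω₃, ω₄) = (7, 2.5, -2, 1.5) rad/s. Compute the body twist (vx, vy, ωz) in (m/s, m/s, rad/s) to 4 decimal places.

(0.0900, -0.0800, -0.0263)

k = lx + ly = 0.18 + 0.2 = 0.3800
ω₁+ω₂+ω₃+ω₄ = 9.0000  →  vx = (0.04/4)·9.0000 = 0.0900
−ω₁+ω₂+ω₃−ω₄ = -8.0000  →  vy = (0.04/4)·-8.0000 = -0.0800
−ω₁+ω₂−ω₃+ω₄ = -1.0000  →  ωz = (0.04/1.5200)·-1.0000 = -0.0263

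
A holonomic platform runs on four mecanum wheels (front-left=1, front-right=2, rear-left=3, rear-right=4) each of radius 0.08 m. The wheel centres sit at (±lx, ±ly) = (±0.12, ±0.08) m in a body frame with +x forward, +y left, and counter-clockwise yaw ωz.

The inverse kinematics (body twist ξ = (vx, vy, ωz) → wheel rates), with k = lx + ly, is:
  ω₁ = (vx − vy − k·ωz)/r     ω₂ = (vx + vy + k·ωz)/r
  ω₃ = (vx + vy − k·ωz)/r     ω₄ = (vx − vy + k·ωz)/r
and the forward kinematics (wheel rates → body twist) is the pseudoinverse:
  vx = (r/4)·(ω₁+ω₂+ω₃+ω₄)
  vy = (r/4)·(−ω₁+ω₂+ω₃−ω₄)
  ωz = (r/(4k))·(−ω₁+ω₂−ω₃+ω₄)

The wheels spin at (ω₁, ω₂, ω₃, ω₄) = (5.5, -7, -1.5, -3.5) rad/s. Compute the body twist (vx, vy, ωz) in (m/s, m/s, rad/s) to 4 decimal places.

k = lx + ly = 0.12 + 0.08 = 0.2000
ω₁+ω₂+ω₃+ω₄ = -6.5000  →  vx = (0.08/4)·-6.5000 = -0.1300
−ω₁+ω₂+ω₃−ω₄ = -10.5000  →  vy = (0.08/4)·-10.5000 = -0.2100
−ω₁+ω₂−ω₃+ω₄ = -14.5000  →  ωz = (0.08/0.8000)·-14.5000 = -1.4500

(-0.1300, -0.2100, -1.4500)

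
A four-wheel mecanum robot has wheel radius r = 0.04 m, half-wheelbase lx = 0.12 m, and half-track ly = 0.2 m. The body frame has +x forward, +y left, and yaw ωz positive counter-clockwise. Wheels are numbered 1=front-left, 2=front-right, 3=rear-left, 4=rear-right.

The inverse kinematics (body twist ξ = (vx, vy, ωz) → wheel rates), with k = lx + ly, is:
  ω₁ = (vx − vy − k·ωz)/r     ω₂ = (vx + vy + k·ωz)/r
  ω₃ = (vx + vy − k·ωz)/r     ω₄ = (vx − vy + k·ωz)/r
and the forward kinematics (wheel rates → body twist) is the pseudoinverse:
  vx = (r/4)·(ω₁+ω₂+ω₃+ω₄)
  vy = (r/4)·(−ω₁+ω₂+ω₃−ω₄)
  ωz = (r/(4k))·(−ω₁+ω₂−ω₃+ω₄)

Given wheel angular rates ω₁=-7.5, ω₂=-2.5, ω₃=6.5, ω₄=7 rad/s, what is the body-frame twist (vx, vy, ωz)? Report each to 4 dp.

k = lx + ly = 0.12 + 0.2 = 0.3200
ω₁+ω₂+ω₃+ω₄ = 3.5000  →  vx = (0.04/4)·3.5000 = 0.0350
−ω₁+ω₂+ω₃−ω₄ = 4.5000  →  vy = (0.04/4)·4.5000 = 0.0450
−ω₁+ω₂−ω₃+ω₄ = 5.5000  →  ωz = (0.04/1.2800)·5.5000 = 0.1719

(0.0350, 0.0450, 0.1719)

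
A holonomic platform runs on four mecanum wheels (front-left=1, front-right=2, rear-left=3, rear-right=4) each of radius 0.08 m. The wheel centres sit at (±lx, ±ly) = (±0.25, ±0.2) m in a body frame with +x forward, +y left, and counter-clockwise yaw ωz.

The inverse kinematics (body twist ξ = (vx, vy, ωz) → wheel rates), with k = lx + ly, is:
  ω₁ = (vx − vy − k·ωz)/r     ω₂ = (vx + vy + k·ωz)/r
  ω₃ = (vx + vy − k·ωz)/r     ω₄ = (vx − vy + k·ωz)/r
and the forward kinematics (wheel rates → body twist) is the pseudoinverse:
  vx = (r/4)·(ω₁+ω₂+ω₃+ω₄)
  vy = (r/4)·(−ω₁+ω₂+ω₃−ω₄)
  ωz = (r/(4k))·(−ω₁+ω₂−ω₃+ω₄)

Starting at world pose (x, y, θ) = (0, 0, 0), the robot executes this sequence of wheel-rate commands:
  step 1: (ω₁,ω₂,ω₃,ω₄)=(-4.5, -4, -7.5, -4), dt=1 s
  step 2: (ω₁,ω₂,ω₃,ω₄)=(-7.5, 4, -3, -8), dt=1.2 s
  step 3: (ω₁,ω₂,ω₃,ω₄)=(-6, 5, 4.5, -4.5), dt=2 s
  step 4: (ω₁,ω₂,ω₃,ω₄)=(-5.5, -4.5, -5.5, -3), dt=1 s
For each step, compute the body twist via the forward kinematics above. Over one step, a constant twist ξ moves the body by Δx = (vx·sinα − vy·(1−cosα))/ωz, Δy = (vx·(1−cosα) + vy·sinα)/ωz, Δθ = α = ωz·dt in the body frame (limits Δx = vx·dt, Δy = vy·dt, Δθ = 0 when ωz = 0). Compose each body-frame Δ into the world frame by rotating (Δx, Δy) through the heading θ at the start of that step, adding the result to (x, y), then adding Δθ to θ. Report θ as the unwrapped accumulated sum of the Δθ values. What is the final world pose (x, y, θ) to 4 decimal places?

step 1: ξ=(vx,vy,ωz)=(-0.4000, -0.0600, 0.1778), dt=1.0 → body Δ=(-0.3926, -0.0951, 0.1778) → world pose (-0.3926, -0.0951, 0.1778)
step 2: ξ=(vx,vy,ωz)=(-0.2900, 0.3300, 0.2889), dt=1.2 → body Δ=(-0.4090, 0.3284, 0.3467) → world pose (-0.8532, 0.1557, 0.5244)
step 3: ξ=(vx,vy,ωz)=(-0.0200, 0.4000, 0.0889), dt=2.0 → body Δ=(-0.1107, 0.7922, 0.1778) → world pose (-1.3458, 0.7861, 0.7022)
step 4: ξ=(vx,vy,ωz)=(-0.3700, -0.0300, 0.1556), dt=1.0 → body Δ=(-0.3662, -0.0586, 0.1556) → world pose (-1.5875, 0.5048, 0.8578)

(-1.5875, 0.5048, 0.8578)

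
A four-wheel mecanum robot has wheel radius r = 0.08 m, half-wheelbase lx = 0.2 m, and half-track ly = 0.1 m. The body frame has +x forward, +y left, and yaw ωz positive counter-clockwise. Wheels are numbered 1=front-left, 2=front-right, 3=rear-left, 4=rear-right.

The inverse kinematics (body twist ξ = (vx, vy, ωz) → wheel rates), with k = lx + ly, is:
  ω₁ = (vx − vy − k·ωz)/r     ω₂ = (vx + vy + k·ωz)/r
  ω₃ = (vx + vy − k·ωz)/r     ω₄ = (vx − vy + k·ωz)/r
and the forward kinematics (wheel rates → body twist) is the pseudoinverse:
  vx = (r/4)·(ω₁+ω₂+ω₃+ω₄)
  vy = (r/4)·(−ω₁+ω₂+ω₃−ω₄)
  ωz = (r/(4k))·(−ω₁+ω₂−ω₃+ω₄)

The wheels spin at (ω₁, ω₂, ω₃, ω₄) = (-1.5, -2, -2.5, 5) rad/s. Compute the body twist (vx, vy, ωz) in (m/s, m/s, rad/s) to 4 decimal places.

k = lx + ly = 0.2 + 0.1 = 0.3000
ω₁+ω₂+ω₃+ω₄ = -1.0000  →  vx = (0.08/4)·-1.0000 = -0.0200
−ω₁+ω₂+ω₃−ω₄ = -8.0000  →  vy = (0.08/4)·-8.0000 = -0.1600
−ω₁+ω₂−ω₃+ω₄ = 7.0000  →  ωz = (0.08/1.2000)·7.0000 = 0.4667

(-0.0200, -0.1600, 0.4667)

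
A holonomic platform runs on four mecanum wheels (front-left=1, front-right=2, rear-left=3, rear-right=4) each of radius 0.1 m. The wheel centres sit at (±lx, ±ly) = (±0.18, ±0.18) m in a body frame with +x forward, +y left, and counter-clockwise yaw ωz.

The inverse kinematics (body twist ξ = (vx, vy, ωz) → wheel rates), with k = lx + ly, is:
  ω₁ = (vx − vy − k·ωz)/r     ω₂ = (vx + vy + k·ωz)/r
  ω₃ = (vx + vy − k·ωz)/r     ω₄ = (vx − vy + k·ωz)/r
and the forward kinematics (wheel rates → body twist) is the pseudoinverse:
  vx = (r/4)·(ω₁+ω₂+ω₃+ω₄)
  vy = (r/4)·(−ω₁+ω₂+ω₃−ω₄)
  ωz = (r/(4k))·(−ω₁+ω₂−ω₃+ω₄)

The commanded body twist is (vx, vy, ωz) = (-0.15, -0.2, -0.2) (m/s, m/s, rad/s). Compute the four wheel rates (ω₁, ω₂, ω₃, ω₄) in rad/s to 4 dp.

k = lx + ly = 0.18 + 0.18 = 0.3600;  k·ωz = 0.3600·-0.2 = -0.0720
ω₁ (FL) = (vx − vy − k·ωz)/r = 0.1220/0.1 = 1.2200
ω₂ (FR) = (vx + vy + k·ωz)/r = -0.4220/0.1 = -4.2200
ω₃ (RL) = (vx + vy − k·ωz)/r = -0.2780/0.1 = -2.7800
ω₄ (RR) = (vx − vy + k·ωz)/r = -0.0220/0.1 = -0.2200

(1.2200, -4.2200, -2.7800, -0.2200)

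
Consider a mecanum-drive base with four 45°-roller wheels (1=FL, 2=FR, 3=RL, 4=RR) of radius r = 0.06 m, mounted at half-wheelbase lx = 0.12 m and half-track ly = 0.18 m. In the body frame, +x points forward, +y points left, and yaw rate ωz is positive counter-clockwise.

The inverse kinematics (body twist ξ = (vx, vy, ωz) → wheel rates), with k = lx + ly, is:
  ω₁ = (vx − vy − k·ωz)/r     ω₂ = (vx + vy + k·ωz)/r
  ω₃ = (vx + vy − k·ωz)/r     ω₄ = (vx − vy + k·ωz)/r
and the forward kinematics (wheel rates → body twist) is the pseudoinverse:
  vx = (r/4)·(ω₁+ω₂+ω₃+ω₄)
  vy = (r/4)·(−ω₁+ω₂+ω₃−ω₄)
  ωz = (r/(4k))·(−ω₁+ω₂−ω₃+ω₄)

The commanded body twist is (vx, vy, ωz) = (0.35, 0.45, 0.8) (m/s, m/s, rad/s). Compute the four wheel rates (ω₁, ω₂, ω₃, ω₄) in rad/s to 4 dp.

k = lx + ly = 0.12 + 0.18 = 0.3000;  k·ωz = 0.3000·0.8 = 0.2400
ω₁ (FL) = (vx − vy − k·ωz)/r = -0.3400/0.06 = -5.6667
ω₂ (FR) = (vx + vy + k·ωz)/r = 1.0400/0.06 = 17.3333
ω₃ (RL) = (vx + vy − k·ωz)/r = 0.5600/0.06 = 9.3333
ω₄ (RR) = (vx − vy + k·ωz)/r = 0.1400/0.06 = 2.3333

(-5.6667, 17.3333, 9.3333, 2.3333)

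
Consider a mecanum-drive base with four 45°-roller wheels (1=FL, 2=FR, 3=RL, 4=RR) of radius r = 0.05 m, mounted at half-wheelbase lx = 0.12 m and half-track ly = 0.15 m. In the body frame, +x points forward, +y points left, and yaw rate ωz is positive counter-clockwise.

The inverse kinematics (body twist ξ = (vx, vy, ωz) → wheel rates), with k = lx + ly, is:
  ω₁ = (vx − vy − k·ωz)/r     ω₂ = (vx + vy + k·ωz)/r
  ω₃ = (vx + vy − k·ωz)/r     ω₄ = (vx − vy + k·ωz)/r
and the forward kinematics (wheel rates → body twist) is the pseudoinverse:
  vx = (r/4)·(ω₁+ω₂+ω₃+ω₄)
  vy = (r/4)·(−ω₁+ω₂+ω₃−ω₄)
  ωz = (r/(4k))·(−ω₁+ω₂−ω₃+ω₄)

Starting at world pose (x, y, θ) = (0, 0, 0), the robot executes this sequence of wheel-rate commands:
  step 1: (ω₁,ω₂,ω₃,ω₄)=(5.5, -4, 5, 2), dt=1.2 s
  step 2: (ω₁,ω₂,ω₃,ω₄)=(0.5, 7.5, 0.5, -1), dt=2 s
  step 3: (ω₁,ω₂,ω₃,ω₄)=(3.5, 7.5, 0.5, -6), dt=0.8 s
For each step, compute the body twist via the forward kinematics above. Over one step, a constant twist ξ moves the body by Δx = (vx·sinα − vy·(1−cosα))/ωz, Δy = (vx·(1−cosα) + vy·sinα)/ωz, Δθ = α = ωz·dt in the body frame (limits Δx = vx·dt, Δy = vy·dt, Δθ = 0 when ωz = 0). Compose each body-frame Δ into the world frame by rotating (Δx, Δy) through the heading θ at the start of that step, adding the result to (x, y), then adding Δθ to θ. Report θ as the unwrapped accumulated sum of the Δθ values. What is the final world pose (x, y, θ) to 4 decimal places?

step 1: ξ=(vx,vy,ωz)=(0.1063, -0.0813, -0.5787), dt=1.2 → body Δ=(0.0850, -0.1324, -0.6944) → world pose (0.0850, -0.1324, -0.6944)
step 2: ξ=(vx,vy,ωz)=(0.0938, 0.1062, 0.2546), dt=2.0 → body Δ=(0.1266, 0.2502, 0.5093) → world pose (0.3423, -0.0211, -0.1852)
step 3: ξ=(vx,vy,ωz)=(0.0687, 0.1313, -0.1157), dt=0.8 → body Δ=(0.0598, 0.1023, -0.0926) → world pose (0.4199, 0.0684, -0.2778)

(0.4199, 0.0684, -0.2778)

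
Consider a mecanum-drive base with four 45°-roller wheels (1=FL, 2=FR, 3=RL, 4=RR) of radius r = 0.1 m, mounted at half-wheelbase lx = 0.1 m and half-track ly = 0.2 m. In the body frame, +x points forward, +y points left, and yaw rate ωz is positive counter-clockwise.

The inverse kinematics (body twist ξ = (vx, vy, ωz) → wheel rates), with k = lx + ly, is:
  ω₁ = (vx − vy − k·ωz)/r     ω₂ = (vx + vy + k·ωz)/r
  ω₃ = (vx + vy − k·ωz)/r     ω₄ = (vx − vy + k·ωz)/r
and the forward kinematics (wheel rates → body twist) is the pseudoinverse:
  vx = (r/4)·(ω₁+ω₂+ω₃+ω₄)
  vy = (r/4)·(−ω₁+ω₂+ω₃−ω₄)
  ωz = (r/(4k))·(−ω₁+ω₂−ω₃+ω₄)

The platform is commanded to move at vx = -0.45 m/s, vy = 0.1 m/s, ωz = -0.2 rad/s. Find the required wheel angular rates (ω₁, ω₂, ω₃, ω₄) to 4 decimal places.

k = lx + ly = 0.1 + 0.2 = 0.3000;  k·ωz = 0.3000·-0.2 = -0.0600
ω₁ (FL) = (vx − vy − k·ωz)/r = -0.4900/0.1 = -4.9000
ω₂ (FR) = (vx + vy + k·ωz)/r = -0.4100/0.1 = -4.1000
ω₃ (RL) = (vx + vy − k·ωz)/r = -0.2900/0.1 = -2.9000
ω₄ (RR) = (vx − vy + k·ωz)/r = -0.6100/0.1 = -6.1000

(-4.9000, -4.1000, -2.9000, -6.1000)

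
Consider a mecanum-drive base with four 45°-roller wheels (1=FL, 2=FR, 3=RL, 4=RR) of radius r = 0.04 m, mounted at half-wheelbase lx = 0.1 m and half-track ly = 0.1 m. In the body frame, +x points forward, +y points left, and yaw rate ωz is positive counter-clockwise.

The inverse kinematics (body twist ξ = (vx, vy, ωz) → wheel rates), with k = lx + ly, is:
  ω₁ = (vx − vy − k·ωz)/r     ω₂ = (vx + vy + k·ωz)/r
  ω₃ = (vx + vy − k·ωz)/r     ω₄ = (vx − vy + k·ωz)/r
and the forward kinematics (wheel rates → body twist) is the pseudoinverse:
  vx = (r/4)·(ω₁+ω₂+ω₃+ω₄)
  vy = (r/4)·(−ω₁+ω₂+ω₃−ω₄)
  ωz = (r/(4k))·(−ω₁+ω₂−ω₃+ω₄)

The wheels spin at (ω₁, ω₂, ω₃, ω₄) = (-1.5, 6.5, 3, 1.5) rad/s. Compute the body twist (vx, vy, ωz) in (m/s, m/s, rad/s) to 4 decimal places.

(0.0950, 0.0950, 0.3250)

k = lx + ly = 0.1 + 0.1 = 0.2000
ω₁+ω₂+ω₃+ω₄ = 9.5000  →  vx = (0.04/4)·9.5000 = 0.0950
−ω₁+ω₂+ω₃−ω₄ = 9.5000  →  vy = (0.04/4)·9.5000 = 0.0950
−ω₁+ω₂−ω₃+ω₄ = 6.5000  →  ωz = (0.04/0.8000)·6.5000 = 0.3250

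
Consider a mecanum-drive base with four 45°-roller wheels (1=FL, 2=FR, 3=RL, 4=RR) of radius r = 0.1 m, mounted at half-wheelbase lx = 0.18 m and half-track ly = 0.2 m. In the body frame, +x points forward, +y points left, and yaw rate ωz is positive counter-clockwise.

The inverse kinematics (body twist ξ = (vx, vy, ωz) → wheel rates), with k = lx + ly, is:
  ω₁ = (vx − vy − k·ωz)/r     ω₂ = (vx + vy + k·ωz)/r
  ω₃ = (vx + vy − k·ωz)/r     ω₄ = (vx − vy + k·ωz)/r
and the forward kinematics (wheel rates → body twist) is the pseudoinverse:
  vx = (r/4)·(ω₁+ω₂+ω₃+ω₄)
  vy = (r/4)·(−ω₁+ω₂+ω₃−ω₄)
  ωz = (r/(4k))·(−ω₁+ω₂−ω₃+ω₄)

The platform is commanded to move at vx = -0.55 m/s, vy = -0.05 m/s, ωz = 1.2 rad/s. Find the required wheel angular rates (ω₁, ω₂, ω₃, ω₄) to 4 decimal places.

k = lx + ly = 0.18 + 0.2 = 0.3800;  k·ωz = 0.3800·1.2 = 0.4560
ω₁ (FL) = (vx − vy − k·ωz)/r = -0.9560/0.1 = -9.5600
ω₂ (FR) = (vx + vy + k·ωz)/r = -0.1440/0.1 = -1.4400
ω₃ (RL) = (vx + vy − k·ωz)/r = -1.0560/0.1 = -10.5600
ω₄ (RR) = (vx − vy + k·ωz)/r = -0.0440/0.1 = -0.4400

(-9.5600, -1.4400, -10.5600, -0.4400)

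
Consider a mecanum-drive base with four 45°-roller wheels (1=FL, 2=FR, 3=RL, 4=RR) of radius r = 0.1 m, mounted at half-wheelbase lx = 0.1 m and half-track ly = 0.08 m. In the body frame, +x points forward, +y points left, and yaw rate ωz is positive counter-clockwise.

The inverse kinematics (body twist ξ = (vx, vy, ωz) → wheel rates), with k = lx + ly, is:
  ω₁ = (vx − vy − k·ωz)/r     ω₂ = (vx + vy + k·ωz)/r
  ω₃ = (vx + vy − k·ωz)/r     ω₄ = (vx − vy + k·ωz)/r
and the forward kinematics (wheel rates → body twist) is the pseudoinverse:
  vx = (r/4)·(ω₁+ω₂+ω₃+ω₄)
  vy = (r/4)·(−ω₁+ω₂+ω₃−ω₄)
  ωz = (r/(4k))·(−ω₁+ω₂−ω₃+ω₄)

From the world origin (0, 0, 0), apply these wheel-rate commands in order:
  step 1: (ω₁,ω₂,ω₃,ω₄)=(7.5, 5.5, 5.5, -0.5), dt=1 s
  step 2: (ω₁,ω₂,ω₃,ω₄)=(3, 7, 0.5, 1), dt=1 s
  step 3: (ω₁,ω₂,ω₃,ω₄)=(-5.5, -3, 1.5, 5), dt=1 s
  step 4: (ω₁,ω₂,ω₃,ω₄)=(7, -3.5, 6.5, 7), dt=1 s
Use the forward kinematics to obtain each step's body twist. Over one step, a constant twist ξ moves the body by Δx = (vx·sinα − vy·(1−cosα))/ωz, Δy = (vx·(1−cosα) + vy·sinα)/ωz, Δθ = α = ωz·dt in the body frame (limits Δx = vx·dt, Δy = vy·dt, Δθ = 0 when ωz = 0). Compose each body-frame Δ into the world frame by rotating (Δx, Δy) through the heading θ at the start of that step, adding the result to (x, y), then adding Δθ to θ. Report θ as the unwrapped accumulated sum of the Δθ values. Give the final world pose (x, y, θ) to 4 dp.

(0.9039, -0.6797, -1.0417)

step 1: ξ=(vx,vy,ωz)=(0.4500, 0.1000, -1.1111), dt=1.0 → body Δ=(0.4130, -0.1447, -1.1111) → world pose (0.4130, -0.1447, -1.1111)
step 2: ξ=(vx,vy,ωz)=(0.2875, 0.0875, 0.6250), dt=1.0 → body Δ=(0.2427, 0.1689, 0.6250) → world pose (0.6720, -0.2872, -0.4861)
step 3: ξ=(vx,vy,ωz)=(-0.0500, -0.0250, 0.8333), dt=1.0 → body Δ=(-0.0346, -0.0419, 0.8333) → world pose (0.6219, -0.3081, 0.3472)
step 4: ξ=(vx,vy,ωz)=(0.4250, -0.2750, -1.3889), dt=1.0 → body Δ=(0.1388, -0.4454, -1.3889) → world pose (0.9039, -0.6797, -1.0417)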